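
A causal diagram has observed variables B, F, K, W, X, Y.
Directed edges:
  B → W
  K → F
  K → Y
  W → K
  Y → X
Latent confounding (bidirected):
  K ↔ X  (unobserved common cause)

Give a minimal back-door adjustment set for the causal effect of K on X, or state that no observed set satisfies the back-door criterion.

desc(K)\{K}={F,X,Y}; candidates ⊆ {B,W}.
K↔X: latent back-door arc(s) into K.
size 0: {}; under {} K still reaches {B,W,X} ∋ X.
size 1: {B}, {W}; under {B} K still reaches {W,X} ∋ X.
size 2: {B,W}; under {B,W} K still reaches {X} ∋ X.
K↔X cannot be blocked by any observed set — no back-door set.

K→X: no observed back-door set.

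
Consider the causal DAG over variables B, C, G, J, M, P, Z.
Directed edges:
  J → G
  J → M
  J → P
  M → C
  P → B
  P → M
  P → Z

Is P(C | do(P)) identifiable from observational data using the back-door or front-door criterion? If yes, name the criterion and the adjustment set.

P(C|do(P)): backdoor, adjust for {J}.

desc(P)\{P}={B,C,M,Z}; candidates ⊆ {G,J}.
size 0: {}; under {} P still reaches {C,G,J,M} ∋ C.
{J}: P⊥C given {J} in G with P→· removed — back-door holds.
P(C|do(P)) = Σ_{J} P(C|P,J)·P(J).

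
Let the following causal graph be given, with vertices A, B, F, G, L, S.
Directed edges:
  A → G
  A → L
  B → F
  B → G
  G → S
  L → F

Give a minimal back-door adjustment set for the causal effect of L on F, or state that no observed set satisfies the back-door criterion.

L→F: minimal back-door set ∅.

desc(L)\{L}={F}; candidates ⊆ {A,B,G,S}.
∅: L⊥F given ∅ in G with L→· removed — back-door holds.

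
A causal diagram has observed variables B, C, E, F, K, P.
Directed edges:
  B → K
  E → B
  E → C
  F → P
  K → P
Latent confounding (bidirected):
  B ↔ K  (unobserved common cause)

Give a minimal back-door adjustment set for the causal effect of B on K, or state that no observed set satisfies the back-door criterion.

desc(B)\{B}={K,P}; candidates ⊆ {C,E,F}.
B↔K: latent back-door arc(s) into B.
size 0: {}; under {} B still reaches {C,E,K,P} ∋ K.
size 1: {C}, {E}, {F}; under {C} B still reaches {E,K,P} ∋ K.
size 2: {C,E}, {C,F}, {E,F}; under {C,E} B still reaches {K,P} ∋ K.
B↔K cannot be blocked by any observed set — no back-door set.

B→K: no observed back-door set.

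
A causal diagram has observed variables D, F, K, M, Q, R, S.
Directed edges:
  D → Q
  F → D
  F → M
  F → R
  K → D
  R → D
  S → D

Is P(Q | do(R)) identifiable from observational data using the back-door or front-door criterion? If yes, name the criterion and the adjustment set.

P(Q|do(R)): backdoor, adjust for {F}.

desc(R)\{R}={D,Q}; candidates ⊆ {F,K,M,S}.
size 0: {}; under {} R still reaches {D,F,M,Q} ∋ Q.
{F}: R⊥Q given {F} in G with R→· removed — back-door holds.
P(Q|do(R)) = Σ_{F} P(Q|R,F)·P(F).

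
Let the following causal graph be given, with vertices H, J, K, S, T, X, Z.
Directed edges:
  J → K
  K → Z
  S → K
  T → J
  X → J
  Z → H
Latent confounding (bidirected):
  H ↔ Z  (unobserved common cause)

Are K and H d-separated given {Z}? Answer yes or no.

Bayes-Ball from K | {Z} reaches {H,J,S,T,X}.
H ∈ reach(K|{Z}) ⇒ K ⊥̸ H | {Z}.

No — K and H are d-connected given {Z}.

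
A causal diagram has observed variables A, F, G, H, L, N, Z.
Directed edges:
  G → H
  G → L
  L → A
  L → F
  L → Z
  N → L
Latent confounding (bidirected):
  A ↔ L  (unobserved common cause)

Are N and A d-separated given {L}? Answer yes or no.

No — N and A are d-connected given {L}.

Bayes-Ball from N | {L} reaches {A,G,H}.
A ∈ reach(N|{L}) ⇒ N ⊥̸ A | {L}.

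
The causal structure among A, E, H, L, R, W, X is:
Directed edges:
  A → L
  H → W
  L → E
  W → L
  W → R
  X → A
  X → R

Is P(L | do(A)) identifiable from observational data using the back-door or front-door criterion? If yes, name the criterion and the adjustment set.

P(L|do(A)): backdoor, adjust for ∅.

desc(A)\{A}={E,L}; candidates ⊆ {H,R,W,X}.
∅: A⊥L given ∅ in G with A→· removed — back-door holds.
P(L|do(A)) = P(L|A) — no adjustment needed.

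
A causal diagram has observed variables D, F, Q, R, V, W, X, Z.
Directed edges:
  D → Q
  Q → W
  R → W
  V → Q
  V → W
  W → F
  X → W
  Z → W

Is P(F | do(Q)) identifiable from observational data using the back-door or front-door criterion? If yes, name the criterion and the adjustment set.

P(F|do(Q)): backdoor, adjust for {V}.

desc(Q)\{Q}={F,W}; candidates ⊆ {D,R,V,X,Z}.
size 0: {}; under {} Q still reaches {D,F,V,W} ∋ F.
{V}: Q⊥F given {V} in G with Q→· removed — back-door holds.
P(F|do(Q)) = Σ_{V} P(F|Q,V)·P(V).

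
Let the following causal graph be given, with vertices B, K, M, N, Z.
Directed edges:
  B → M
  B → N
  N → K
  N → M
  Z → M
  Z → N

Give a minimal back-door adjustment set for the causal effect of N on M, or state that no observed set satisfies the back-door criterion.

desc(N)\{N}={K,M}; candidates ⊆ {B,Z}.
size 0: {}; under {} N still reaches {B,M,Z} ∋ M.
size 1: {B}, {Z}; under {B} N still reaches {M,Z} ∋ M.
{B,Z}: N⊥M given {B,Z} in G with N→· removed — back-door holds.

N→M: minimal back-door set {B, Z}.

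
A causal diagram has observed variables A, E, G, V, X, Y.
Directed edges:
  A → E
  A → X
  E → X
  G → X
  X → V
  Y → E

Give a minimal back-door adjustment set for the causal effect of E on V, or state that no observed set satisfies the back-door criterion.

desc(E)\{E}={V,X}; candidates ⊆ {A,G,Y}.
size 0: {}; under {} E still reaches {A,V,X,Y} ∋ V.
{A}: E⊥V given {A} in G with E→· removed — back-door holds.

E→V: minimal back-door set {A}.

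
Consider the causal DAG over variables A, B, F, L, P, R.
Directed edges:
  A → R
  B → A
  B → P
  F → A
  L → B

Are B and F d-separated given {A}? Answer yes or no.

No — B and F are d-connected given {A}.

Bayes-Ball from B | {A} reaches {F,L,P}.
F ∈ reach(B|{A}) ⇒ B ⊥̸ F | {A}.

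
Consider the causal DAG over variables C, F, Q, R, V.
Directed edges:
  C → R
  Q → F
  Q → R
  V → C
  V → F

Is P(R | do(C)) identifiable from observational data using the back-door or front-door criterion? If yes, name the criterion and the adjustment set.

desc(C)\{C}={R}; candidates ⊆ {F,Q,V}.
∅: C⊥R given ∅ in G with C→· removed — back-door holds.
P(R|do(C)) = P(R|C) — no adjustment needed.

P(R|do(C)): backdoor, adjust for ∅.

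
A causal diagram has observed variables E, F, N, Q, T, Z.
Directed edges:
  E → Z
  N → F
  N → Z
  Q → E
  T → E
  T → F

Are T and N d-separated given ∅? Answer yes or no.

Bayes-Ball from T | ∅ reaches {E,F,Z}.
N ∉ reach(T|∅) ⇒ T ⊥ N | ∅.

Yes — T ⊥ N | ∅.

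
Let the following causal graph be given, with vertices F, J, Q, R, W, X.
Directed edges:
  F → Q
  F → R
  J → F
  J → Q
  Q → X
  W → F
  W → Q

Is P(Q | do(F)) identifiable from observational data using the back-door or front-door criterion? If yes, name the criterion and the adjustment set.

desc(F)\{F}={Q,R,X}; candidates ⊆ {J,W}.
size 0: {}; under {} F still reaches {J,Q,W,X} ∋ Q.
size 1: {J}, {W}; under {J} F still reaches {Q,W,X} ∋ Q.
{J,W}: F⊥Q given {J,W} in G with F→· removed — back-door holds.
P(Q|do(F)) = Σ_{J,W} P(Q|F,J,W)·P(J,W).

P(Q|do(F)): backdoor, adjust for {J, W}.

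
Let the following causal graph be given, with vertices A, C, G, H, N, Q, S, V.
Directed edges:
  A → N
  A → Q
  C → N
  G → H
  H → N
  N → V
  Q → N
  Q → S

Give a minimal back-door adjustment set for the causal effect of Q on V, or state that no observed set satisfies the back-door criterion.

desc(Q)\{Q}={N,S,V}; candidates ⊆ {A,C,G,H}.
size 0: {}; under {} Q still reaches {A,N,V} ∋ V.
{A}: Q⊥V given {A} in G with Q→· removed — back-door holds.

Q→V: minimal back-door set {A}.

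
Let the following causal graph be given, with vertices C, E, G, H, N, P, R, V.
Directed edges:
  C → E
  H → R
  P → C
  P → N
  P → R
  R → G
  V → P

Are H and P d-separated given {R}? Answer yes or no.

Bayes-Ball from H | {R} reaches {C,E,N,P,V}.
P ∈ reach(H|{R}) ⇒ H ⊥̸ P | {R}.

No — H and P are d-connected given {R}.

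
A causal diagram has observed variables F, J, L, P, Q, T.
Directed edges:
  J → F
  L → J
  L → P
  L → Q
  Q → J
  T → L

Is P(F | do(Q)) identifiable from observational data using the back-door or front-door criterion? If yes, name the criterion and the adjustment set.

P(F|do(Q)): backdoor, adjust for {L}.

desc(Q)\{Q}={F,J}; candidates ⊆ {L,P,T}.
size 0: {}; under {} Q still reaches {F,J,L,P,T} ∋ F.
{L}: Q⊥F given {L} in G with Q→· removed — back-door holds.
P(F|do(Q)) = Σ_{L} P(F|Q,L)·P(L).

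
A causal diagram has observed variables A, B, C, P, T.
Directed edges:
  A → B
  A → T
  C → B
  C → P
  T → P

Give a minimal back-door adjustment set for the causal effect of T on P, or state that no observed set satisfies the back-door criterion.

T→P: minimal back-door set ∅.

desc(T)\{T}={P}; candidates ⊆ {A,B,C}.
∅: T⊥P given ∅ in G with T→· removed — back-door holds.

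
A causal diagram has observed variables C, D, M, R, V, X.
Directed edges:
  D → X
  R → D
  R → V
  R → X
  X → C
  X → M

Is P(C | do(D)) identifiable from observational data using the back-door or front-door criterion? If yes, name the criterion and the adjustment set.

P(C|do(D)): backdoor, adjust for {R}.

desc(D)\{D}={C,M,X}; candidates ⊆ {R,V}.
size 0: {}; under {} D still reaches {C,M,R,V,X} ∋ C.
{R}: D⊥C given {R} in G with D→· removed — back-door holds.
P(C|do(D)) = Σ_{R} P(C|D,R)·P(R).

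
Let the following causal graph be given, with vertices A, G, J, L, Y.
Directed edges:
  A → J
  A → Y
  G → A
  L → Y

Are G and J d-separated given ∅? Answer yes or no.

Bayes-Ball from G | ∅ reaches {A,J,Y}.
J ∈ reach(G|∅) ⇒ G ⊥̸ J | ∅.

No — G and J are d-connected given ∅.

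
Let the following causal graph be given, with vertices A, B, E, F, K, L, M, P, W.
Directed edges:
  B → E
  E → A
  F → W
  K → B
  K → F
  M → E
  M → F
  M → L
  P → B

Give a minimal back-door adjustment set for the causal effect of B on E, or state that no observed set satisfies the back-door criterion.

desc(B)\{B}={A,E}; candidates ⊆ {F,K,L,M,P,W}.
∅: B⊥E given ∅ in G with B→· removed — back-door holds.

B→E: minimal back-door set ∅.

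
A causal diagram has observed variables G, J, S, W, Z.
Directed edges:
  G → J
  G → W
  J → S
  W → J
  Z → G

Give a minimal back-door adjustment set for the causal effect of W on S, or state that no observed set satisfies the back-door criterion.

W→S: minimal back-door set {G}.

desc(W)\{W}={J,S}; candidates ⊆ {G,Z}.
size 0: {}; under {} W still reaches {G,J,S,Z} ∋ S.
{G}: W⊥S given {G} in G with W→· removed — back-door holds.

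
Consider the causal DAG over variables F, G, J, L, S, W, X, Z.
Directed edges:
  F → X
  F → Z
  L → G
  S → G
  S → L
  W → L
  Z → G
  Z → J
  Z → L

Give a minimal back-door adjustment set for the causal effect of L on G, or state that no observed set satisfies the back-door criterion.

L→G: minimal back-door set {S, Z}.

desc(L)\{L}={G}; candidates ⊆ {F,J,S,W,X,Z}.
size 0: {}; under {} L still reaches {F,G,J,S,W,X,Z} ∋ G.
size 1: {F}, {J}, {S} …(+3); under {F} L still reaches {G,J,S,W,Z} ∋ G.
{S,Z}: L⊥G given {S,Z} in G with L→· removed — back-door holds.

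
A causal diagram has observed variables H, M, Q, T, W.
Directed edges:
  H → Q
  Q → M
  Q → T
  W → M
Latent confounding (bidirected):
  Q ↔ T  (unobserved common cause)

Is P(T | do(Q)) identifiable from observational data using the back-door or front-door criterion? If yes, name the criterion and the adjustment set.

desc(Q)\{Q}={M,T}; candidates ⊆ {H,W}.
Q↔T: latent back-door arc(s) into Q.
size 0: {}; under {} Q still reaches {H,T} ∋ T.
size 1: {H}, {W}; under {H} Q still reaches {T} ∋ T.
size 2: {H,W}; under {H,W} Q still reaches {T} ∋ T.
Q↔T cannot be blocked by any observed set — no back-door set.
No mediator lies on a directed Q→…→T path.
Neither criterion identifies P(T|do(Q)) in this graph.

P(T|do(Q)): not identifiable (no BD/FD set).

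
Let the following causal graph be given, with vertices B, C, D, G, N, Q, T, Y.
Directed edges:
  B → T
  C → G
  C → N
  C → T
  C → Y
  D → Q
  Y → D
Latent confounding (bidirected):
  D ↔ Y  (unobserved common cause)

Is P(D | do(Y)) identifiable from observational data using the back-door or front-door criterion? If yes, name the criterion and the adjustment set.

desc(Y)\{Y}={D,Q}; candidates ⊆ {B,C,G,N,T}.
Y↔D: latent back-door arc(s) into Y.
size 0: {}; under {} Y still reaches {C,D,G,N,Q,T} ∋ D.
size 1: {B}, {C}, {G} …(+2); under {B} Y still reaches {C,D,G,N,Q,T} ∋ D.
size 2: {B,C}, {B,G}, {B,N} …(+7); under {B,C} Y still reaches {D,Q} ∋ D.
Y↔D cannot be blocked by any observed set — no back-door set.
No mediator lies on a directed Y→…→D path.
Neither criterion identifies P(D|do(Y)) in this graph.

P(D|do(Y)): not identifiable (no BD/FD set).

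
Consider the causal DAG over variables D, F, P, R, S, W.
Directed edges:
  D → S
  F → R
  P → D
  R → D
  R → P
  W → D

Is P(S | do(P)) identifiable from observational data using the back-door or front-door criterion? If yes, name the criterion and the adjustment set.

desc(P)\{P}={D,S}; candidates ⊆ {F,R,W}.
size 0: {}; under {} P still reaches {D,F,R,S} ∋ S.
{R}: P⊥S given {R} in G with P→· removed — back-door holds.
P(S|do(P)) = Σ_{R} P(S|P,R)·P(R).

P(S|do(P)): backdoor, adjust for {R}.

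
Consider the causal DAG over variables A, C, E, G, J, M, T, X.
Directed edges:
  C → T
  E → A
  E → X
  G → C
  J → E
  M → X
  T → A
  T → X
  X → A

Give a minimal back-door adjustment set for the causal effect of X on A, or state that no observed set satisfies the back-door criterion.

desc(X)\{X}={A}; candidates ⊆ {C,E,G,J,M,T}.
size 0: {}; under {} X still reaches {A,C,E,G,J,M,T} ∋ A.
size 1: {C}, {E}, {G} …(+3); under {C} X still reaches {A,E,J,M,T} ∋ A.
{E,T}: X⊥A given {E,T} in G with X→· removed — back-door holds.

X→A: minimal back-door set {E, T}.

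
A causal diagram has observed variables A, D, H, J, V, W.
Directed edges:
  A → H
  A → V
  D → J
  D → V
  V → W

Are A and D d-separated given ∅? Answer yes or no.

Bayes-Ball from A | ∅ reaches {H,V,W}.
D ∉ reach(A|∅) ⇒ A ⊥ D | ∅.

Yes — A ⊥ D | ∅.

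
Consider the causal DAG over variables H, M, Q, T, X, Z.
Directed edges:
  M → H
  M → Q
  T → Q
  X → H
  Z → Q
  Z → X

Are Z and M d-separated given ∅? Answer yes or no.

Yes — Z ⊥ M | ∅.

Bayes-Ball from Z | ∅ reaches {H,Q,X}.
M ∉ reach(Z|∅) ⇒ Z ⊥ M | ∅.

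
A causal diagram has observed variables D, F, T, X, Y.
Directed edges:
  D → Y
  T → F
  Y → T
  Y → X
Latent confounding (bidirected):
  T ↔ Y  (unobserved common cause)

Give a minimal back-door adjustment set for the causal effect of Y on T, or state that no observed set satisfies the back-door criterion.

Y→T: no observed back-door set.

desc(Y)\{Y}={F,T,X}; candidates ⊆ {D}.
Y↔T: latent back-door arc(s) into Y.
size 0: {}; under {} Y still reaches {D,F,T} ∋ T.
size 1: {D}; under {D} Y still reaches {F,T} ∋ T.
Y↔T cannot be blocked by any observed set — no back-door set.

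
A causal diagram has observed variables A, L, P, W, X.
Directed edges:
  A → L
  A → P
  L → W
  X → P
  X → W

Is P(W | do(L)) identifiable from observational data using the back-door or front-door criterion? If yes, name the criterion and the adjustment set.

P(W|do(L)): backdoor, adjust for ∅.

desc(L)\{L}={W}; candidates ⊆ {A,P,X}.
∅: L⊥W given ∅ in G with L→· removed — back-door holds.
P(W|do(L)) = P(W|L) — no adjustment needed.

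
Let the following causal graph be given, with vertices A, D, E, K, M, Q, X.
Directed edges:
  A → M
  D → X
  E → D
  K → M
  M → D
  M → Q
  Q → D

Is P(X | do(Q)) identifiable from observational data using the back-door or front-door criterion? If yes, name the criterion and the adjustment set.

P(X|do(Q)): backdoor, adjust for {M}.

desc(Q)\{Q}={D,X}; candidates ⊆ {A,E,K,M}.
size 0: {}; under {} Q still reaches {A,D,K,M,X} ∋ X.
{M}: Q⊥X given {M} in G with Q→· removed — back-door holds.
P(X|do(Q)) = Σ_{M} P(X|Q,M)·P(M).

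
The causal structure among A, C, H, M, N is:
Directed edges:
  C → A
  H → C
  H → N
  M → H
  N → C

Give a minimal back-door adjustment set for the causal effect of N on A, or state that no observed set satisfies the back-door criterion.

desc(N)\{N}={A,C}; candidates ⊆ {H,M}.
size 0: {}; under {} N still reaches {A,C,H,M} ∋ A.
{H}: N⊥A given {H} in G with N→· removed — back-door holds.

N→A: minimal back-door set {H}.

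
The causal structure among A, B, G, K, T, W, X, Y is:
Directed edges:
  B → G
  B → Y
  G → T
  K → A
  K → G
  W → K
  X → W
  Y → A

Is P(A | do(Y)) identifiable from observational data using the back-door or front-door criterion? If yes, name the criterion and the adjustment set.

desc(Y)\{Y}={A}; candidates ⊆ {B,G,K,T,W,X}.
∅: Y⊥A given ∅ in G with Y→· removed — back-door holds.
P(A|do(Y)) = P(A|Y) — no adjustment needed.

P(A|do(Y)): backdoor, adjust for ∅.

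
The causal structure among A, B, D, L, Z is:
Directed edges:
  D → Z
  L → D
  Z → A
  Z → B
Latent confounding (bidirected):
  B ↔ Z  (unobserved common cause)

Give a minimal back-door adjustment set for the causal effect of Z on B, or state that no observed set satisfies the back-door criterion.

desc(Z)\{Z}={A,B}; candidates ⊆ {D,L}.
Z↔B: latent back-door arc(s) into Z.
size 0: {}; under {} Z still reaches {B,D,L} ∋ B.
size 1: {D}, {L}; under {D} Z still reaches {B} ∋ B.
size 2: {D,L}; under {D,L} Z still reaches {B} ∋ B.
Z↔B cannot be blocked by any observed set — no back-door set.

Z→B: no observed back-door set.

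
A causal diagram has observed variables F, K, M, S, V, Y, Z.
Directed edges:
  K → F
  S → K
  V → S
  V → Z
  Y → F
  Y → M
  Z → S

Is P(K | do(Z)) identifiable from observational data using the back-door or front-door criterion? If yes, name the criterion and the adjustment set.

desc(Z)\{Z}={F,K,S}; candidates ⊆ {M,V,Y}.
size 0: {}; under {} Z still reaches {F,K,S,V} ∋ K.
{V}: Z⊥K given {V} in G with Z→· removed — back-door holds.
P(K|do(Z)) = Σ_{V} P(K|Z,V)·P(V).

P(K|do(Z)): backdoor, adjust for {V}.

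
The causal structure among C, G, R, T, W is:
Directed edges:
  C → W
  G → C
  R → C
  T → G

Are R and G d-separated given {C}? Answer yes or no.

Bayes-Ball from R | {C} reaches {G,T}.
G ∈ reach(R|{C}) ⇒ R ⊥̸ G | {C}.

No — R and G are d-connected given {C}.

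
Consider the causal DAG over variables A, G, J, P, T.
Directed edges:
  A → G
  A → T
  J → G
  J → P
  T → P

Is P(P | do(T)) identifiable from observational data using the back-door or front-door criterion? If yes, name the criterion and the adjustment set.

P(P|do(T)): backdoor, adjust for ∅.

desc(T)\{T}={P}; candidates ⊆ {A,G,J}.
∅: T⊥P given ∅ in G with T→· removed — back-door holds.
P(P|do(T)) = P(P|T) — no adjustment needed.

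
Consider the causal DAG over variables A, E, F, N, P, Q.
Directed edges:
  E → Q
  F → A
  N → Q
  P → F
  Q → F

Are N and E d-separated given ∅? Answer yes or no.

Bayes-Ball from N | ∅ reaches {A,F,Q}.
E ∉ reach(N|∅) ⇒ N ⊥ E | ∅.

Yes — N ⊥ E | ∅.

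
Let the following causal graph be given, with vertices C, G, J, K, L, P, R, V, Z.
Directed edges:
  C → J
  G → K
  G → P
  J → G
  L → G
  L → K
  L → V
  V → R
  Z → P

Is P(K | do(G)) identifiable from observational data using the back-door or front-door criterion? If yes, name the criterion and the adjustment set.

P(K|do(G)): backdoor, adjust for {L}.

desc(G)\{G}={K,P}; candidates ⊆ {C,J,L,R,V,Z}.
size 0: {}; under {} G still reaches {C,J,K,L,R,V} ∋ K.
{L}: G⊥K given {L} in G with G→· removed — back-door holds.
P(K|do(G)) = Σ_{L} P(K|G,L)·P(L).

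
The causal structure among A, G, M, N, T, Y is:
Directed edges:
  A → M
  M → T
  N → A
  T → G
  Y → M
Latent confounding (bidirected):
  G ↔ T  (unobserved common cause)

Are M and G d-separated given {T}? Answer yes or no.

Bayes-Ball from M | {T} reaches {A,G,N,Y}.
G ∈ reach(M|{T}) ⇒ M ⊥̸ G | {T}.

No — M and G are d-connected given {T}.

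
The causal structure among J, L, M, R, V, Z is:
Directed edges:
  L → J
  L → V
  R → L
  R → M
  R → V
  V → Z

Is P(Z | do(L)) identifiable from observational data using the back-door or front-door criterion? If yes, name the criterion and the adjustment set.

P(Z|do(L)): backdoor, adjust for {R}.

desc(L)\{L}={J,V,Z}; candidates ⊆ {M,R}.
size 0: {}; under {} L still reaches {M,R,V,Z} ∋ Z.
{R}: L⊥Z given {R} in G with L→· removed — back-door holds.
P(Z|do(L)) = Σ_{R} P(Z|L,R)·P(R).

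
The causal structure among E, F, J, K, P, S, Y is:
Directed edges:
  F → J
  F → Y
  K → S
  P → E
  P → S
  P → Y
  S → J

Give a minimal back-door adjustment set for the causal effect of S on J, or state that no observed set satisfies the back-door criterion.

desc(S)\{S}={J}; candidates ⊆ {E,F,K,P,Y}.
∅: S⊥J given ∅ in G with S→· removed — back-door holds.

S→J: minimal back-door set ∅.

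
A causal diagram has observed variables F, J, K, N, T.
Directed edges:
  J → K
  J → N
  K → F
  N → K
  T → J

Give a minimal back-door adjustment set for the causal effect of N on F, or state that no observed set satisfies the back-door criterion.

N→F: minimal back-door set {J}.

desc(N)\{N}={F,K}; candidates ⊆ {J,T}.
size 0: {}; under {} N still reaches {F,J,K,T} ∋ F.
{J}: N⊥F given {J} in G with N→· removed — back-door holds.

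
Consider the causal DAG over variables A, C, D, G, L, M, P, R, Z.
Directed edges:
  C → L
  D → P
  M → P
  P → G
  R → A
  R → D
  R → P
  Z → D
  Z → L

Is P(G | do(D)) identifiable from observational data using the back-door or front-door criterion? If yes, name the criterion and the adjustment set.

desc(D)\{D}={G,P}; candidates ⊆ {A,C,L,M,R,Z}.
size 0: {}; under {} D still reaches {A,G,L,P,R,Z} ∋ G.
{R}: D⊥G given {R} in G with D→· removed — back-door holds.
P(G|do(D)) = Σ_{R} P(G|D,R)·P(R).

P(G|do(D)): backdoor, adjust for {R}.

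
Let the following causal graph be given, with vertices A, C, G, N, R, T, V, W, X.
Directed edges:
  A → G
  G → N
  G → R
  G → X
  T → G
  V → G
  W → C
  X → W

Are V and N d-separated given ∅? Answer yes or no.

Bayes-Ball from V | ∅ reaches {C,G,N,R,W,X}.
N ∈ reach(V|∅) ⇒ V ⊥̸ N | ∅.

No — V and N are d-connected given ∅.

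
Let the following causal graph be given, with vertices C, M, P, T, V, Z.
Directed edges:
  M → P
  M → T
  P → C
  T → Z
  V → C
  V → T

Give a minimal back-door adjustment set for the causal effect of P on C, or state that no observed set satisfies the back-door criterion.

desc(P)\{P}={C}; candidates ⊆ {M,T,V,Z}.
∅: P⊥C given ∅ in G with P→· removed — back-door holds.

P→C: minimal back-door set ∅.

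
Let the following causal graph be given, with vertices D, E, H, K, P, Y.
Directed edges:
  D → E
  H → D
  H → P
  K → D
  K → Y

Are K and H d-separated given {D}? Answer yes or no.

Bayes-Ball from K | {D} reaches {H,P,Y}.
H ∈ reach(K|{D}) ⇒ K ⊥̸ H | {D}.

No — K and H are d-connected given {D}.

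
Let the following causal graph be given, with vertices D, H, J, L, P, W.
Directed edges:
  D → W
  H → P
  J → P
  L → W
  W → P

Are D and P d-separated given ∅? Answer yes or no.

Bayes-Ball from D | ∅ reaches {P,W}.
P ∈ reach(D|∅) ⇒ D ⊥̸ P | ∅.

No — D and P are d-connected given ∅.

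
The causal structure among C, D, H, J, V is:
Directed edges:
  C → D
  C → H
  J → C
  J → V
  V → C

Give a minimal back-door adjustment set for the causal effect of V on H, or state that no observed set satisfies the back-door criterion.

desc(V)\{V}={C,D,H}; candidates ⊆ {J}.
size 0: {}; under {} V still reaches {C,D,H,J} ∋ H.
{J}: V⊥H given {J} in G with V→· removed — back-door holds.

V→H: minimal back-door set {J}.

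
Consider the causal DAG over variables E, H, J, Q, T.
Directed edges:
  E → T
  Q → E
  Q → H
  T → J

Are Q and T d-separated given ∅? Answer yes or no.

No — Q and T are d-connected given ∅.

Bayes-Ball from Q | ∅ reaches {E,H,J,T}.
T ∈ reach(Q|∅) ⇒ Q ⊥̸ T | ∅.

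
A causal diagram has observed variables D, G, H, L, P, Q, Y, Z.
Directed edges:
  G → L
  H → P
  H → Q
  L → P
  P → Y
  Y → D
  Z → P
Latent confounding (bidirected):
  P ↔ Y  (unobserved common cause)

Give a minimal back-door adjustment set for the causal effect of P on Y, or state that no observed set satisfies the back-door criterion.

P→Y: no observed back-door set.

desc(P)\{P}={D,Y}; candidates ⊆ {G,H,L,Q,Z}.
P↔Y: latent back-door arc(s) into P.
size 0: {}; under {} P still reaches {D,G,H,L,Q,Y,Z} ∋ Y.
size 1: {G}, {H}, {L} …(+2); under {G} P still reaches {D,H,L,Q,Y,Z} ∋ Y.
size 2: {G,H}, {G,L}, {G,Q} …(+7); under {G,H} P still reaches {D,L,Y,Z} ∋ Y.
P↔Y cannot be blocked by any observed set — no back-door set.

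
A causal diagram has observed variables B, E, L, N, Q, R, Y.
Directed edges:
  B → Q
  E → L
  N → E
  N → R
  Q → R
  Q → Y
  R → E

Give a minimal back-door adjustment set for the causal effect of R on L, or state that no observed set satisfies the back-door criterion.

R→L: minimal back-door set {N}.

desc(R)\{R}={E,L}; candidates ⊆ {B,N,Q,Y}.
size 0: {}; under {} R still reaches {B,E,L,N,Q,Y} ∋ L.
{N}: R⊥L given {N} in G with R→· removed — back-door holds.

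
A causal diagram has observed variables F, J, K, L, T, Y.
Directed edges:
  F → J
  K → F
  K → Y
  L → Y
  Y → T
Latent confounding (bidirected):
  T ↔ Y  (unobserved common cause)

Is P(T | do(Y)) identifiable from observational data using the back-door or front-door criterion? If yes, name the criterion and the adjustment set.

desc(Y)\{Y}={T}; candidates ⊆ {F,J,K,L}.
Y↔T: latent back-door arc(s) into Y.
size 0: {}; under {} Y still reaches {F,J,K,L,T} ∋ T.
size 1: {F}, {J}, {K} …(+1); under {F} Y still reaches {K,L,T} ∋ T.
size 2: {F,J}, {F,K}, {F,L} …(+3); under {F,J} Y still reaches {K,L,T} ∋ T.
Y↔T cannot be blocked by any observed set — no back-door set.
No mediator lies on a directed Y→…→T path.
Neither criterion identifies P(T|do(Y)) in this graph.

P(T|do(Y)): not identifiable (no BD/FD set).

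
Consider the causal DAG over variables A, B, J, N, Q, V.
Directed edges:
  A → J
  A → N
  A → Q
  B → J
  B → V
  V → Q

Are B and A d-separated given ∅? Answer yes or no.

Yes — B ⊥ A | ∅.

Bayes-Ball from B | ∅ reaches {J,Q,V}.
A ∉ reach(B|∅) ⇒ B ⊥ A | ∅.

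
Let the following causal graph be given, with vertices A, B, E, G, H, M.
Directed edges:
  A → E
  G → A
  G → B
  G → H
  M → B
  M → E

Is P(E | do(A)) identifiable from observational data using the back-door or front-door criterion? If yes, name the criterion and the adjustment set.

P(E|do(A)): backdoor, adjust for ∅.

desc(A)\{A}={E}; candidates ⊆ {B,G,H,M}.
∅: A⊥E given ∅ in G with A→· removed — back-door holds.
P(E|do(A)) = P(E|A) — no adjustment needed.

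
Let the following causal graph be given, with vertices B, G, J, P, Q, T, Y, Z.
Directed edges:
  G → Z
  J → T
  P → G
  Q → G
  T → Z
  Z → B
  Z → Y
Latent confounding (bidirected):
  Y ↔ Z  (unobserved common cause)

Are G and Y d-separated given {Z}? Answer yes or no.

No — G and Y are d-connected given {Z}.

Bayes-Ball from G | {Z} reaches {J,P,Q,T,Y}.
Y ∈ reach(G|{Z}) ⇒ G ⊥̸ Y | {Z}.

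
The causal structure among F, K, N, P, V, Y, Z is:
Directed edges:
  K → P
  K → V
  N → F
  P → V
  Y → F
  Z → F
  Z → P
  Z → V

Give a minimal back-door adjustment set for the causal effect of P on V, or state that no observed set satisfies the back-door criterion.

P→V: minimal back-door set {K, Z}.

desc(P)\{P}={V}; candidates ⊆ {F,K,N,Y,Z}.
size 0: {}; under {} P still reaches {F,K,V,Z} ∋ V.
size 1: {F}, {K}, {N} …(+2); under {F} P still reaches {K,N,V,Y,Z} ∋ V.
{K,Z}: P⊥V given {K,Z} in G with P→· removed — back-door holds.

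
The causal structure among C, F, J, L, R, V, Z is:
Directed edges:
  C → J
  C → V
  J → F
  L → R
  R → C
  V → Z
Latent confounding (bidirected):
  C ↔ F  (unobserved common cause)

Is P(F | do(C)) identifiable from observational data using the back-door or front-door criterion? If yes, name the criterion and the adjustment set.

desc(C)\{C}={F,J,V,Z}; candidates ⊆ {L,R}.
C↔F: latent back-door arc(s) into C.
size 0: {}; under {} C still reaches {F,L,R} ∋ F.
size 1: {L}, {R}; under {L} C still reaches {F,R} ∋ F.
size 2: {L,R}; under {L,R} C still reaches {F} ∋ F.
C↔F cannot be blocked by any observed set — no back-door set.
{J}: (i) intercepts every directed C→F path; (ii) no back-door C→{J}; (iii) {C} blocks every back-door {J}→F. Front-door holds.
P(F|do(C)) = Σ_{J} P(J|C) Σ_{C'} P(F|J,C')P(C').

P(F|do(C)): frontdoor, adjust for {J}.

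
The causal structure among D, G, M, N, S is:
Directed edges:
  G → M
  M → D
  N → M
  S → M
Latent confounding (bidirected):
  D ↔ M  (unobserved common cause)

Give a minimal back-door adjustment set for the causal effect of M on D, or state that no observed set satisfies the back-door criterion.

M→D: no observed back-door set.

desc(M)\{M}={D}; candidates ⊆ {G,N,S}.
M↔D: latent back-door arc(s) into M.
size 0: {}; under {} M still reaches {D,G,N,S} ∋ D.
size 1: {G}, {N}, {S}; under {G} M still reaches {D,N,S} ∋ D.
size 2: {G,N}, {G,S}, {N,S}; under {G,N} M still reaches {D,S} ∋ D.
M↔D cannot be blocked by any observed set — no back-door set.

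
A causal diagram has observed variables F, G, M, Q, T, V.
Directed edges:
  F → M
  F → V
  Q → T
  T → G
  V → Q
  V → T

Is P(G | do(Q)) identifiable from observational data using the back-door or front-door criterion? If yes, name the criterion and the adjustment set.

desc(Q)\{Q}={G,T}; candidates ⊆ {F,M,V}.
size 0: {}; under {} Q still reaches {F,G,M,T,V} ∋ G.
{V}: Q⊥G given {V} in G with Q→· removed — back-door holds.
P(G|do(Q)) = Σ_{V} P(G|Q,V)·P(V).

P(G|do(Q)): backdoor, adjust for {V}.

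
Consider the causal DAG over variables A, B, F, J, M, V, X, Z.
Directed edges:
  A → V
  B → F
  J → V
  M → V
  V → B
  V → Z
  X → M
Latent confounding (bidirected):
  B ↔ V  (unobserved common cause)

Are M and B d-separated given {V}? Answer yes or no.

Bayes-Ball from M | {V} reaches {A,B,F,J,X}.
B ∈ reach(M|{V}) ⇒ M ⊥̸ B | {V}.

No — M and B are d-connected given {V}.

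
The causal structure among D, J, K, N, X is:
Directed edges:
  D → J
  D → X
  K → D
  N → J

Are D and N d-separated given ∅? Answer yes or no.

Yes — D ⊥ N | ∅.

Bayes-Ball from D | ∅ reaches {J,K,X}.
N ∉ reach(D|∅) ⇒ D ⊥ N | ∅.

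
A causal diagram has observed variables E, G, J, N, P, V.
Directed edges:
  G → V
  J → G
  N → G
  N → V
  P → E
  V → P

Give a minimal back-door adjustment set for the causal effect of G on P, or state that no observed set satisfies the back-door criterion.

desc(G)\{G}={E,P,V}; candidates ⊆ {J,N}.
size 0: {}; under {} G still reaches {E,J,N,P,V} ∋ P.
{N}: G⊥P given {N} in G with G→· removed — back-door holds.

G→P: minimal back-door set {N}.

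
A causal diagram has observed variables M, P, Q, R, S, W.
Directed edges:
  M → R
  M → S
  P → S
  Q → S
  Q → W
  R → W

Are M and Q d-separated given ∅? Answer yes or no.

Yes — M ⊥ Q | ∅.

Bayes-Ball from M | ∅ reaches {R,S,W}.
Q ∉ reach(M|∅) ⇒ M ⊥ Q | ∅.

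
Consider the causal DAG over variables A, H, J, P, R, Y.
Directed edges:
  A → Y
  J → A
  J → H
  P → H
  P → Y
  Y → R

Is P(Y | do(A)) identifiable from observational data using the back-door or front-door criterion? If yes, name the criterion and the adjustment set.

desc(A)\{A}={R,Y}; candidates ⊆ {H,J,P}.
∅: A⊥Y given ∅ in G with A→· removed — back-door holds.
P(Y|do(A)) = P(Y|A) — no adjustment needed.

P(Y|do(A)): backdoor, adjust for ∅.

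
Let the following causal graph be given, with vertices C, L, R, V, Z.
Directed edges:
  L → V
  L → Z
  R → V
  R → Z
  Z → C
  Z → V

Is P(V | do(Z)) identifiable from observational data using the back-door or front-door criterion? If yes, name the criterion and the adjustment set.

P(V|do(Z)): backdoor, adjust for {L, R}.

desc(Z)\{Z}={C,V}; candidates ⊆ {L,R}.
size 0: {}; under {} Z still reaches {L,R,V} ∋ V.
size 1: {L}, {R}; under {L} Z still reaches {R,V} ∋ V.
{L,R}: Z⊥V given {L,R} in G with Z→· removed — back-door holds.
P(V|do(Z)) = Σ_{L,R} P(V|Z,L,R)·P(L,R).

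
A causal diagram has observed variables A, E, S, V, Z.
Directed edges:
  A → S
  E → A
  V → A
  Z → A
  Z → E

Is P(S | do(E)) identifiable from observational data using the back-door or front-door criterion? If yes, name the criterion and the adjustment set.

desc(E)\{E}={A,S}; candidates ⊆ {V,Z}.
size 0: {}; under {} E still reaches {A,S,Z} ∋ S.
{Z}: E⊥S given {Z} in G with E→· removed — back-door holds.
P(S|do(E)) = Σ_{Z} P(S|E,Z)·P(Z).

P(S|do(E)): backdoor, adjust for {Z}.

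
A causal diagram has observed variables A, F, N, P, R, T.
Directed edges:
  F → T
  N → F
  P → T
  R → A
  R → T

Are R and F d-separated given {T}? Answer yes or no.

No — R and F are d-connected given {T}.

Bayes-Ball from R | {T} reaches {A,F,N,P}.
F ∈ reach(R|{T}) ⇒ R ⊥̸ F | {T}.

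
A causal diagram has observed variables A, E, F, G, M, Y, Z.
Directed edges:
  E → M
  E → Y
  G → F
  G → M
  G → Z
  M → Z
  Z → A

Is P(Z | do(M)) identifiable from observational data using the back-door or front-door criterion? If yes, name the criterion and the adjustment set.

desc(M)\{M}={A,Z}; candidates ⊆ {E,F,G,Y}.
size 0: {}; under {} M still reaches {A,E,F,G,Y,Z} ∋ Z.
{G}: M⊥Z given {G} in G with M→· removed — back-door holds.
P(Z|do(M)) = Σ_{G} P(Z|M,G)·P(G).

P(Z|do(M)): backdoor, adjust for {G}.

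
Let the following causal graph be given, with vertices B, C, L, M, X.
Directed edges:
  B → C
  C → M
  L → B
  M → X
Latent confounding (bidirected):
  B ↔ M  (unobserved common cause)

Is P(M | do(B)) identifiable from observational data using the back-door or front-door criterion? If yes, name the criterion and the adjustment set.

desc(B)\{B}={C,M,X}; candidates ⊆ {L}.
B↔M: latent back-door arc(s) into B.
size 0: {}; under {} B still reaches {L,M,X} ∋ M.
size 1: {L}; under {L} B still reaches {M,X} ∋ M.
B↔M cannot be blocked by any observed set — no back-door set.
{C}: (i) intercepts every directed B→M path; (ii) no back-door B→{C}; (iii) {B} blocks every back-door {C}→M. Front-door holds.
P(M|do(B)) = Σ_{C} P(C|B) Σ_{B'} P(M|C,B')P(B').

P(M|do(B)): frontdoor, adjust for {C}.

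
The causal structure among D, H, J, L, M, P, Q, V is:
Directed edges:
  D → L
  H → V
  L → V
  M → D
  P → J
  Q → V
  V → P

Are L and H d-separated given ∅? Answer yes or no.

Yes — L ⊥ H | ∅.

Bayes-Ball from L | ∅ reaches {D,J,M,P,V}.
H ∉ reach(L|∅) ⇒ L ⊥ H | ∅.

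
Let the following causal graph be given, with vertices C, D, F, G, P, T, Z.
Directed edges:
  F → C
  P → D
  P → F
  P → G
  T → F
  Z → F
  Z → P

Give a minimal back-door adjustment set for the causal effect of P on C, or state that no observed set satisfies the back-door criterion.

desc(P)\{P}={C,D,F,G}; candidates ⊆ {T,Z}.
size 0: {}; under {} P still reaches {C,F,Z} ∋ C.
{Z}: P⊥C given {Z} in G with P→· removed — back-door holds.

P→C: minimal back-door set {Z}.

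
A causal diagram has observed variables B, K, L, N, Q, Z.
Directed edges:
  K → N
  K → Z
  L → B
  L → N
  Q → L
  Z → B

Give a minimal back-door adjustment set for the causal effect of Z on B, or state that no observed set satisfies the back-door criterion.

desc(Z)\{Z}={B}; candidates ⊆ {K,L,N,Q}.
∅: Z⊥B given ∅ in G with Z→· removed — back-door holds.

Z→B: minimal back-door set ∅.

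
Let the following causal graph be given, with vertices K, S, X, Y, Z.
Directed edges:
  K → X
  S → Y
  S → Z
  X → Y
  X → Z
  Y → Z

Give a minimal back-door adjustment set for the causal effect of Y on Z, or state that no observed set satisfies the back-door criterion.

Y→Z: minimal back-door set {S, X}.

desc(Y)\{Y}={Z}; candidates ⊆ {K,S,X}.
size 0: {}; under {} Y still reaches {K,S,X,Z} ∋ Z.
size 1: {K}, {S}, {X}; under {K} Y still reaches {S,X,Z} ∋ Z.
{S,X}: Y⊥Z given {S,X} in G with Y→· removed — back-door holds.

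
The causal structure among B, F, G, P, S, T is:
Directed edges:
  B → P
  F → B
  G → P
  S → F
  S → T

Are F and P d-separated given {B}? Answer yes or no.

Yes — F ⊥ P | {B}.

Bayes-Ball from F | {B} reaches {S,T}.
P ∉ reach(F|{B}) ⇒ F ⊥ P | {B}.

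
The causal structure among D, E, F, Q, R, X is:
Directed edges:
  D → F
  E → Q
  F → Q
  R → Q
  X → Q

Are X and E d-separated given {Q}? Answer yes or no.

No — X and E are d-connected given {Q}.

Bayes-Ball from X | {Q} reaches {D,E,F,R}.
E ∈ reach(X|{Q}) ⇒ X ⊥̸ E | {Q}.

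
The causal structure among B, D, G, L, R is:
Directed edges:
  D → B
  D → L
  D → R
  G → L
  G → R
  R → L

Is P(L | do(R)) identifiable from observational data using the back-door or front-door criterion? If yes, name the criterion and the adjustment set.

desc(R)\{R}={L}; candidates ⊆ {B,D,G}.
size 0: {}; under {} R still reaches {B,D,G,L} ∋ L.
size 1: {B}, {D}, {G}; under {B} R still reaches {D,G,L} ∋ L.
{D,G}: R⊥L given {D,G} in G with R→· removed — back-door holds.
P(L|do(R)) = Σ_{D,G} P(L|R,D,G)·P(D,G).

P(L|do(R)): backdoor, adjust for {D, G}.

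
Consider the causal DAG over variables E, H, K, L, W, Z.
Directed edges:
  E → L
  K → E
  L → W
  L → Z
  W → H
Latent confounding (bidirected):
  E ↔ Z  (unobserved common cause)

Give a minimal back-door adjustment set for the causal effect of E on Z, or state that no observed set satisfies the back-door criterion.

E→Z: no observed back-door set.

desc(E)\{E}={H,L,W,Z}; candidates ⊆ {K}.
E↔Z: latent back-door arc(s) into E.
size 0: {}; under {} E still reaches {K,Z} ∋ Z.
size 1: {K}; under {K} E still reaches {Z} ∋ Z.
E↔Z cannot be blocked by any observed set — no back-door set.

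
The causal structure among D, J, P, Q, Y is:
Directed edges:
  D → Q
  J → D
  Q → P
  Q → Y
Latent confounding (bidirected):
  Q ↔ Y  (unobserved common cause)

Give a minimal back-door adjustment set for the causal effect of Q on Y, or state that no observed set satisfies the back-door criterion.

desc(Q)\{Q}={P,Y}; candidates ⊆ {D,J}.
Q↔Y: latent back-door arc(s) into Q.
size 0: {}; under {} Q still reaches {D,J,Y} ∋ Y.
size 1: {D}, {J}; under {D} Q still reaches {Y} ∋ Y.
size 2: {D,J}; under {D,J} Q still reaches {Y} ∋ Y.
Q↔Y cannot be blocked by any observed set — no back-door set.

Q→Y: no observed back-door set.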